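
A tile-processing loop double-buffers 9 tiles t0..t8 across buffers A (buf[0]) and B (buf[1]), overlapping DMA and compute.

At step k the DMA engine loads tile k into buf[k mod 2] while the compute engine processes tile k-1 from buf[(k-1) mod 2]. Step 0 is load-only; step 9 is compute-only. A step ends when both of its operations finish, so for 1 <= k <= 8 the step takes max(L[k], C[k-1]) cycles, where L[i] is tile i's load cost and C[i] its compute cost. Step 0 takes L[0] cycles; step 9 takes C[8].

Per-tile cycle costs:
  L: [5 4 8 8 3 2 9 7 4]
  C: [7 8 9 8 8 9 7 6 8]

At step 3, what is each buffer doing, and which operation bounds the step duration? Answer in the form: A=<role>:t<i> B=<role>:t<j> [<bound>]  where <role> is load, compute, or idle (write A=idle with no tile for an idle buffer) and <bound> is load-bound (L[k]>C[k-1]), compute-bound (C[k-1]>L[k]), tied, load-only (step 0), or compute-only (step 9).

  0. 5=5c; end=5; A:t0 B:-
  1. max(4,7)=7c; end=12; A:t0 B:t1
  2. max(8,8)=8c; end=20; A:t2 B:t1
  3. max(8,9)=9c; end=29; A:t2 B:t3
  4. max(3,8)=8c; end=37; A:t4 B:t3
  5. max(2,8)=8c; end=45; A:t4 B:t5
  6. max(9,9)=9c; end=54; A:t6 B:t5
  7. max(7,7)=7c; end=61; A:t6 B:t7
  8. max(4,6)=6c; end=67; A:t8 B:t7
  9. 8=8c; end=75; A:t8 B:t7

step 3: A=compute:t2 B=load:t3 [compute-bound]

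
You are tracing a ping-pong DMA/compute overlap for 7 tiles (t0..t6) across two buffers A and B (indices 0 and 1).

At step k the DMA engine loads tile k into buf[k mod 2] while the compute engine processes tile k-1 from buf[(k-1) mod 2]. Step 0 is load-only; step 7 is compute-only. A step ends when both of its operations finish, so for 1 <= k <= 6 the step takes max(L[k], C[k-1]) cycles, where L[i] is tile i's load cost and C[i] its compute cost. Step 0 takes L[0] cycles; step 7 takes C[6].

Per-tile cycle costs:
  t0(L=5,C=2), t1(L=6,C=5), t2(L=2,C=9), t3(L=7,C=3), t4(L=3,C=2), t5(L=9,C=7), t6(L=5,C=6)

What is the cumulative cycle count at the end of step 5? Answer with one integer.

end_cycle[5] = 37

step 0: L[0]=5 → dur=5, Σ=5 | A=load:t0 B=idle [load-only]
step 1: L[1]=6 C[0]=2 → dur=6, Σ=11 | A=compute:t0 B=load:t1 [load-bound]
step 2: L[2]=2 C[1]=5 → dur=5, Σ=16 | A=load:t2 B=compute:t1 [compute-bound]
step 3: L[3]=7 C[2]=9 → dur=9, Σ=25 | A=compute:t2 B=load:t3 [compute-bound]
step 4: L[4]=3 C[3]=3 → dur=3, Σ=28 | A=load:t4 B=compute:t3 [tied]
step 5: L[5]=9 C[4]=2 → dur=9, Σ=37 | A=compute:t4 B=load:t5 [load-bound]
step 6: L[6]=5 C[5]=7 → dur=7, Σ=44 | A=load:t6 B=compute:t5 [compute-bound]
step 7: C[6]=6 → dur=6, Σ=50 | A=compute:t6 B=idle [compute-only]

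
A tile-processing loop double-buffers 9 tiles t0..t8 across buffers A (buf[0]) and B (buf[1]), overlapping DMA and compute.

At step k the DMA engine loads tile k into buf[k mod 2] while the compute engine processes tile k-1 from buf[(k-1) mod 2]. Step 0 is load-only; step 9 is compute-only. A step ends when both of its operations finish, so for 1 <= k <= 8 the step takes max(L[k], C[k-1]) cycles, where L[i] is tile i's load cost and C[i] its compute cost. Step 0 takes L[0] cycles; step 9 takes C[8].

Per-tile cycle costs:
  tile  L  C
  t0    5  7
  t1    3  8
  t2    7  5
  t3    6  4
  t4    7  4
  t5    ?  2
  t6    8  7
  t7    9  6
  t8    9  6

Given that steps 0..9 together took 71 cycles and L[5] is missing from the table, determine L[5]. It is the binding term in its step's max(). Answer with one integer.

L[5] = 6

step 0 → dur = L[0]=5 = 5
step 1 → dur = max(L[1]=3, C[0]=7) = 7
step 2 → dur = max(L[2]=7, C[1]=8) = 8
step 3 → dur = max(L[3]=6, C[2]=5) = 6
step 4 → dur = max(L[4]=7, C[3]=4) = 7
step 5 → dur = max(L[5]=?, C[4]=4) = L[5]  (unknown; binding)
step 6 → dur = max(L[6]=8, C[5]=2) = 8
step 7 → dur = max(L[7]=9, C[6]=7) = 9
step 8 → dur = max(L[8]=9, C[7]=6) = 9
step 9 → dur = C[8]=6 = 6
sum of known step durations = 65
dur[5] = total - known = 71 - 65 = 6
L[5] is the binding max in step 5, so L[5] = dur[5] = 6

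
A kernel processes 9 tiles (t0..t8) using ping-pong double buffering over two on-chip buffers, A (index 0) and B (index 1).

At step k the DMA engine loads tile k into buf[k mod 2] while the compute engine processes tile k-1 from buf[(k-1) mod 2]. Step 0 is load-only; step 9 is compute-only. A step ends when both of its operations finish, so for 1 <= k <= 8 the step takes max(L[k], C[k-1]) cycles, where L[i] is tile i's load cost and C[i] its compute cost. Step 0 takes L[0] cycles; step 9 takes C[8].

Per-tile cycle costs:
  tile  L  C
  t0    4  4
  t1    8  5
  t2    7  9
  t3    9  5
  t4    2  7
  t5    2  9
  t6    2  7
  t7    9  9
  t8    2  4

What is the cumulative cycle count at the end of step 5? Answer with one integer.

end_cycle[5] = 40

  0. 4=4c; end=4; A:t0 B:-
  1. max(8,4)=8c; end=12; A:t0 B:t1
  2. max(7,5)=7c; end=19; A:t2 B:t1
  3. max(9,9)=9c; end=28; A:t2 B:t3
  4. max(2,5)=5c; end=33; A:t4 B:t3
  5. max(2,7)=7c; end=40; A:t4 B:t5
  6. max(2,9)=9c; end=49; A:t6 B:t5
  7. max(9,7)=9c; end=58; A:t6 B:t7
  8. max(2,9)=9c; end=67; A:t8 B:t7
  9. 4=4c; end=71; A:t8 B:t7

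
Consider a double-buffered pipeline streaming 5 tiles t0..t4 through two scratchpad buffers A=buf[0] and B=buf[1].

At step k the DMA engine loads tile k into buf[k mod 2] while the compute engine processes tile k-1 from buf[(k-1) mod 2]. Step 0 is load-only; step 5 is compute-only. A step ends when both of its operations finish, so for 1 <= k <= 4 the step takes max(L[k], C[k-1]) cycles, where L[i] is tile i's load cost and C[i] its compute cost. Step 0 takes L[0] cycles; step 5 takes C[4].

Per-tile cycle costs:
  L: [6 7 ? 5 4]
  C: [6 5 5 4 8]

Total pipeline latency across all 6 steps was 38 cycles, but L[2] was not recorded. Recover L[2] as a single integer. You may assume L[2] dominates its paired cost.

L[2] = 8

step 0 | dur = L[0]=6 = 6
step 1 | dur = max(L[1]=7, C[0]=6) = 7
step 2 | dur = max(L[2]=?, C[1]=5) = L[2]  (unknown; binding)
step 3 | dur = max(L[3]=5, C[2]=5) = 5
step 4 | dur = max(L[4]=4, C[3]=4) = 4
step 5 | dur = C[4]=8 = 8
sum of known step durations = 30
dur[2] = total - known = 38 - 30 = 8
L[2] is the binding max in step 2, so L[2] = dur[2] = 8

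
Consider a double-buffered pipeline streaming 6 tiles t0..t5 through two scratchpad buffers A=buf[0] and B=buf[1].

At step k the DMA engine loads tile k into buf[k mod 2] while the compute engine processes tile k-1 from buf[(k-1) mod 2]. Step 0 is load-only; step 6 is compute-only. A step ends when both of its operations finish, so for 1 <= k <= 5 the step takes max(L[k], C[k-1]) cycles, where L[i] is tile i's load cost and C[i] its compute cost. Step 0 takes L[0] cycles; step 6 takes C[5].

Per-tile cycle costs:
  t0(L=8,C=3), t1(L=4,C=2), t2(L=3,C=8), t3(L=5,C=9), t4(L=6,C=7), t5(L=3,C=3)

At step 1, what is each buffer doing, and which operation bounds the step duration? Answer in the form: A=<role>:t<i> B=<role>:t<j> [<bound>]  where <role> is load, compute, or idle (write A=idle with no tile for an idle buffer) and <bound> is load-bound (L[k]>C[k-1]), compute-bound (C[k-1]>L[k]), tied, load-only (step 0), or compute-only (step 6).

step 0: L[0]=8 → dur=8, Σ=8 | A=load:t0 B=idle [load-only]
step 1: L[1]=4 C[0]=3 → dur=4, Σ=12 | A=compute:t0 B=load:t1 [load-bound]
step 2: L[2]=3 C[1]=2 → dur=3, Σ=15 | A=load:t2 B=compute:t1 [load-bound]
step 3: L[3]=5 C[2]=8 → dur=8, Σ=23 | A=compute:t2 B=load:t3 [compute-bound]
step 4: L[4]=6 C[3]=9 → dur=9, Σ=32 | A=load:t4 B=compute:t3 [compute-bound]
step 5: L[5]=3 C[4]=7 → dur=7, Σ=39 | A=compute:t4 B=load:t5 [compute-bound]
step 6: C[5]=3 → dur=3, Σ=42 | A=idle B=compute:t5 [compute-only]

step 1: A=compute:t0 B=load:t1 [load-bound]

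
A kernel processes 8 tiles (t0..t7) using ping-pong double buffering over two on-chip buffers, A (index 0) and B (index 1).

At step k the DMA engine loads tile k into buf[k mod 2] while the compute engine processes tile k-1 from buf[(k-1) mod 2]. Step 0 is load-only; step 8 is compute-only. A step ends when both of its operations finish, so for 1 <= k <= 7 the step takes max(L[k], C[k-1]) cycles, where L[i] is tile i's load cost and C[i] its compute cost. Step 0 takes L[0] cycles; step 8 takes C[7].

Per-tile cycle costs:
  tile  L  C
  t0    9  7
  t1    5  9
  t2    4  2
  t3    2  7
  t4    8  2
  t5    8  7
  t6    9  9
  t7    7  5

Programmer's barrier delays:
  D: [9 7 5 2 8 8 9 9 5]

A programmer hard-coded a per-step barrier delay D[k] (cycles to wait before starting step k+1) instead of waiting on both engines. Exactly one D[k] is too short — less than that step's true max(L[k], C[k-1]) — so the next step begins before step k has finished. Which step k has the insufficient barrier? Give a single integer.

step 0: need L[0]=9 = 9; D[0]=9 ok
step 1: need max(L[1]=5,C[0]=7) = 7; D[1]=7 ok
step 2: need max(L[2]=4,C[1]=9) = 9; D[2]=5 SHORT
step 3: need max(L[3]=2,C[2]=2) = 2; D[3]=2 ok
step 4: need max(L[4]=8,C[3]=7) = 8; D[4]=8 ok
step 5: need max(L[5]=8,C[4]=2) = 8; D[5]=8 ok
step 6: need max(L[6]=9,C[5]=7) = 9; D[6]=9 ok
step 7: need max(L[7]=7,C[6]=9) = 9; D[7]=9 ok
step 8: need C[7]=5 = 5; D[8]=5 ok

hazard at step 2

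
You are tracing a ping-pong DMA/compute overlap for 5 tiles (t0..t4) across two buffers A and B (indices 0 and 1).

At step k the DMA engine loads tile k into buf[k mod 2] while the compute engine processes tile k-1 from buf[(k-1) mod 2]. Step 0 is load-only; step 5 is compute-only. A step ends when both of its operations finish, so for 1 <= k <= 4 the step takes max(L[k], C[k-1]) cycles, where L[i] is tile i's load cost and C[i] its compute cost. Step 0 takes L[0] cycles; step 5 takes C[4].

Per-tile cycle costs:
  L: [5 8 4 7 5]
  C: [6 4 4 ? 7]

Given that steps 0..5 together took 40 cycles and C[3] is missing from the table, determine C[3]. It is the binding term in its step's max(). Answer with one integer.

step 0 = dur = L[0]=5 = 5
step 1 = dur = max(L[1]=8, C[0]=6) = 8
step 2 = dur = max(L[2]=4, C[1]=4) = 4
step 3 = dur = max(L[3]=7, C[2]=4) = 7
step 4 = dur = max(L[4]=5, C[3]=?) = C[3]  (unknown; binding)
step 5 = dur = C[4]=7 = 7
sum of known step durations = 31
dur[4] = total - known = 40 - 31 = 9
C[3] is the binding max in step 4, so C[3] = dur[4] = 9

C[3] = 9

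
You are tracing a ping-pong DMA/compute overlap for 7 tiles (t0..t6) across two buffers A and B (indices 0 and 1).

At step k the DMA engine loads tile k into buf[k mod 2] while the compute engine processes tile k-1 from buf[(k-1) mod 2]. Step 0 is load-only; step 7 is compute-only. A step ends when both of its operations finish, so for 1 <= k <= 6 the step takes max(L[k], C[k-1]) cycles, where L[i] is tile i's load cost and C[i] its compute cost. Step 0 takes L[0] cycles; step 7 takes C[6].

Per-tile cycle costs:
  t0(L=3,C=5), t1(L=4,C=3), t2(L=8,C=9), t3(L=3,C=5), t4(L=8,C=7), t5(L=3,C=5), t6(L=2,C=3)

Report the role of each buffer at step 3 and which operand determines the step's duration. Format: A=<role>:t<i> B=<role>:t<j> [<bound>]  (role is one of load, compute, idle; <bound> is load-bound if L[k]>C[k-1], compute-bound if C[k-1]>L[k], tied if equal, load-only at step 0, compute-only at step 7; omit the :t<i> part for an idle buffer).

step 0: L[0]=3 → dur=3, Σ=3 | A=load:t0 B=idle [load-only]
step 1: L[1]=4 C[0]=5 → dur=5, Σ=8 | A=compute:t0 B=load:t1 [compute-bound]
step 2: L[2]=8 C[1]=3 → dur=8, Σ=16 | A=load:t2 B=compute:t1 [load-bound]
step 3: L[3]=3 C[2]=9 → dur=9, Σ=25 | A=compute:t2 B=load:t3 [compute-bound]
step 4: L[4]=8 C[3]=5 → dur=8, Σ=33 | A=load:t4 B=compute:t3 [load-bound]
step 5: L[5]=3 C[4]=7 → dur=7, Σ=40 | A=compute:t4 B=load:t5 [compute-bound]
step 6: L[6]=2 C[5]=5 → dur=5, Σ=45 | A=load:t6 B=compute:t5 [compute-bound]
step 7: C[6]=3 → dur=3, Σ=48 | A=compute:t6 B=idle [compute-only]

step 3: A=compute:t2 B=load:t3 [compute-bound]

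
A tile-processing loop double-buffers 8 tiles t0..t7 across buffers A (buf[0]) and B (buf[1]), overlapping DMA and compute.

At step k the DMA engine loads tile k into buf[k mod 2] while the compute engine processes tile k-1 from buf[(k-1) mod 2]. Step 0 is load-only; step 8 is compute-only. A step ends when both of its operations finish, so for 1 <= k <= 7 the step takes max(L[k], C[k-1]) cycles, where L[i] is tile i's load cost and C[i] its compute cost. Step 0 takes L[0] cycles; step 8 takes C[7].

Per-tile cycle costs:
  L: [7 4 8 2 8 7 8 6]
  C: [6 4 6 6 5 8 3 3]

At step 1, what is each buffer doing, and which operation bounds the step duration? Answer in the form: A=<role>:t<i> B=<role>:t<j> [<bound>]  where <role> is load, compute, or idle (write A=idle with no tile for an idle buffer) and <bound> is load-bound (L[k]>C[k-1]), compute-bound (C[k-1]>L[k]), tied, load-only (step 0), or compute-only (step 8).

step 1: A=compute:t0 B=load:t1 [compute-bound]

step 0: L[0]=7 → dur=7, Σ=7 | A=load:t0 B=idle [load-only]
step 1: L[1]=4 C[0]=6 → dur=6, Σ=13 | A=compute:t0 B=load:t1 [compute-bound]
step 2: L[2]=8 C[1]=4 → dur=8, Σ=21 | A=load:t2 B=compute:t1 [load-bound]
step 3: L[3]=2 C[2]=6 → dur=6, Σ=27 | A=compute:t2 B=load:t3 [compute-bound]
step 4: L[4]=8 C[3]=6 → dur=8, Σ=35 | A=load:t4 B=compute:t3 [load-bound]
step 5: L[5]=7 C[4]=5 → dur=7, Σ=42 | A=compute:t4 B=load:t5 [load-bound]
step 6: L[6]=8 C[5]=8 → dur=8, Σ=50 | A=load:t6 B=compute:t5 [tied]
step 7: L[7]=6 C[6]=3 → dur=6, Σ=56 | A=compute:t6 B=load:t7 [load-bound]
step 8: C[7]=3 → dur=3, Σ=59 | A=idle B=compute:t7 [compute-only]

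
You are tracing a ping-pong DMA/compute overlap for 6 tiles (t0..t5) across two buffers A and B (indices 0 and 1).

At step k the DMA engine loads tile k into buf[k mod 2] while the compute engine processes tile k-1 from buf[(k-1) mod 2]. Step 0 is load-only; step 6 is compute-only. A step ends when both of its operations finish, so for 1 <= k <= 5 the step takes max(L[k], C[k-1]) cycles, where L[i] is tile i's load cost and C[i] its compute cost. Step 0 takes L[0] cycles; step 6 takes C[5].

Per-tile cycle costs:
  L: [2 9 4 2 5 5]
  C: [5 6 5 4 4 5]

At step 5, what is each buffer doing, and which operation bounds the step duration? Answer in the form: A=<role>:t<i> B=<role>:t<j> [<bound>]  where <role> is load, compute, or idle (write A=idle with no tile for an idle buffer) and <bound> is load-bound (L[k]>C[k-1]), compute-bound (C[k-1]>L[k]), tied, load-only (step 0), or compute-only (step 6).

step 5: A=compute:t4 B=load:t5 [load-bound]

[0] DMA t0→A (2c) ∥ CU idle ⇒ 2c, clock 2
[1] DMA t1→B (9c) ∥ CU A:t0 (5c) ⇒ 9c, clock 11
[2] DMA t2→A (4c) ∥ CU B:t1 (6c) ⇒ 6c, clock 17
[3] DMA t3→B (2c) ∥ CU A:t2 (5c) ⇒ 5c, clock 22
[4] DMA t4→A (5c) ∥ CU B:t3 (4c) ⇒ 5c, clock 27
[5] DMA t5→B (5c) ∥ CU A:t4 (4c) ⇒ 5c, clock 32
[6] DMA idle ∥ CU B:t5 (5c) ⇒ 5c, clock 37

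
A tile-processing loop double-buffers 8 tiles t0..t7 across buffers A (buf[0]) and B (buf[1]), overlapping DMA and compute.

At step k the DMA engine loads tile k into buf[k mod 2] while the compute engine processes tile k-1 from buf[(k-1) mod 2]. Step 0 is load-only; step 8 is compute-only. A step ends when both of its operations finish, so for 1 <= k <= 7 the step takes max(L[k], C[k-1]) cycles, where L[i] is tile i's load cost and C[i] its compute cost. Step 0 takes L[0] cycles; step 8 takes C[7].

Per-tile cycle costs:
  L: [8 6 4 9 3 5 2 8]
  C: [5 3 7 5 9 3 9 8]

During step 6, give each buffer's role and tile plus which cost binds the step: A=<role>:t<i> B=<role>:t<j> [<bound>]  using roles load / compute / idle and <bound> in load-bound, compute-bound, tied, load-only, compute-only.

step 0: L[0]=8 → dur=8, Σ=8 | A=load:t0 B=idle [load-only]
step 1: L[1]=6 C[0]=5 → dur=6, Σ=14 | A=compute:t0 B=load:t1 [load-bound]
step 2: L[2]=4 C[1]=3 → dur=4, Σ=18 | A=load:t2 B=compute:t1 [load-bound]
step 3: L[3]=9 C[2]=7 → dur=9, Σ=27 | A=compute:t2 B=load:t3 [load-bound]
step 4: L[4]=3 C[3]=5 → dur=5, Σ=32 | A=load:t4 B=compute:t3 [compute-bound]
step 5: L[5]=5 C[4]=9 → dur=9, Σ=41 | A=compute:t4 B=load:t5 [compute-bound]
step 6: L[6]=2 C[5]=3 → dur=3, Σ=44 | A=load:t6 B=compute:t5 [compute-bound]
step 7: L[7]=8 C[6]=9 → dur=9, Σ=53 | A=compute:t6 B=load:t7 [compute-bound]
step 8: C[7]=8 → dur=8, Σ=61 | A=idle B=compute:t7 [compute-only]

step 6: A=load:t6 B=compute:t5 [compute-bound]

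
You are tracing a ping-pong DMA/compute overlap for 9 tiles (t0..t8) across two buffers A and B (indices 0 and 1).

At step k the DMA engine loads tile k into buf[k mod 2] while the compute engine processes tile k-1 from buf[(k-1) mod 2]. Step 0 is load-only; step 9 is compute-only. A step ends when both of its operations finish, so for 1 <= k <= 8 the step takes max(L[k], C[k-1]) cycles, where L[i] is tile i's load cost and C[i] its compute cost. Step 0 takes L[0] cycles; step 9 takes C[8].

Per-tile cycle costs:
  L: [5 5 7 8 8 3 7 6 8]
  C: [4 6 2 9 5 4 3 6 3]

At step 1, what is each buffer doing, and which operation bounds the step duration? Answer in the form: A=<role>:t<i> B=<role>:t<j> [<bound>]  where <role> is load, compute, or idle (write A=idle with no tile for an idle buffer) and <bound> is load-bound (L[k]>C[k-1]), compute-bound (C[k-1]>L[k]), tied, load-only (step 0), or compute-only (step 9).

step 0: L[0]=5 → dur=5, Σ=5 | A=load:t0 B=idle [load-only]
step 1: L[1]=5 C[0]=4 → dur=5, Σ=10 | A=compute:t0 B=load:t1 [load-bound]
step 2: L[2]=7 C[1]=6 → dur=7, Σ=17 | A=load:t2 B=compute:t1 [load-bound]
step 3: L[3]=8 C[2]=2 → dur=8, Σ=25 | A=compute:t2 B=load:t3 [load-bound]
step 4: L[4]=8 C[3]=9 → dur=9, Σ=34 | A=load:t4 B=compute:t3 [compute-bound]
step 5: L[5]=3 C[4]=5 → dur=5, Σ=39 | A=compute:t4 B=load:t5 [compute-bound]
step 6: L[6]=7 C[5]=4 → dur=7, Σ=46 | A=load:t6 B=compute:t5 [load-bound]
step 7: L[7]=6 C[6]=3 → dur=6, Σ=52 | A=compute:t6 B=load:t7 [load-bound]
step 8: L[8]=8 C[7]=6 → dur=8, Σ=60 | A=load:t8 B=compute:t7 [load-bound]
step 9: C[8]=3 → dur=3, Σ=63 | A=compute:t8 B=idle [compute-only]

step 1: A=compute:t0 B=load:t1 [load-bound]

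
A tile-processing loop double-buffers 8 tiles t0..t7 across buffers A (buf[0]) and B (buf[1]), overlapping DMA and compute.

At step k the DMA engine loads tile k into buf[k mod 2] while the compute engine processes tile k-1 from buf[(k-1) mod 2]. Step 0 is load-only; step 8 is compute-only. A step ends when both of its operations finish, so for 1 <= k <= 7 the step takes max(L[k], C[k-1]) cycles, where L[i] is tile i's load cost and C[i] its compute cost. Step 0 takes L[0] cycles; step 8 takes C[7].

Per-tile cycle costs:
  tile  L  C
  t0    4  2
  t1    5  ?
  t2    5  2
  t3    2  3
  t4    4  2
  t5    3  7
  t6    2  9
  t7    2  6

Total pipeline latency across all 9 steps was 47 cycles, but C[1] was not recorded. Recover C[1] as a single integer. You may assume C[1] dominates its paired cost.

C[1] = 7

step 0 | dur = L[0]=4 = 4
step 1 | dur = max(L[1]=5, C[0]=2) = 5
step 2 | dur = max(L[2]=5, C[1]=?) = C[1]  (unknown; binding)
step 3 | dur = max(L[3]=2, C[2]=2) = 2
step 4 | dur = max(L[4]=4, C[3]=3) = 4
step 5 | dur = max(L[5]=3, C[4]=2) = 3
step 6 | dur = max(L[6]=2, C[5]=7) = 7
step 7 | dur = max(L[7]=2, C[6]=9) = 9
step 8 | dur = C[7]=6 = 6
sum of known step durations = 40
dur[2] = total - known = 47 - 40 = 7
C[1] is the binding max in step 2, so C[1] = dur[2] = 7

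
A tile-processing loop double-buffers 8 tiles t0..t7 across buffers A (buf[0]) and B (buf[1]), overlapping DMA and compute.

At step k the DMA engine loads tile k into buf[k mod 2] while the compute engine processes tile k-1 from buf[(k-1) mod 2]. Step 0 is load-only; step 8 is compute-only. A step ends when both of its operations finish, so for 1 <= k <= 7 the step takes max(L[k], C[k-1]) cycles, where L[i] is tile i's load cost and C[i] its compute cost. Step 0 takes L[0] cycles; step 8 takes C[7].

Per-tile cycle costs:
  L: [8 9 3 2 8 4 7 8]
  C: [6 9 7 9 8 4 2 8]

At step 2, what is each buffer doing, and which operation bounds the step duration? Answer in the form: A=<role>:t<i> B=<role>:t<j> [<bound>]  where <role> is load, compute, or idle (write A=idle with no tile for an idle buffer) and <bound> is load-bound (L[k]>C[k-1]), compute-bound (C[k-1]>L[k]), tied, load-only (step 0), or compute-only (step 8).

step 0: L[0]=8 → dur=8, Σ=8 | A=load:t0 B=idle [load-only]
step 1: L[1]=9 C[0]=6 → dur=9, Σ=17 | A=compute:t0 B=load:t1 [load-bound]
step 2: L[2]=3 C[1]=9 → dur=9, Σ=26 | A=load:t2 B=compute:t1 [compute-bound]
step 3: L[3]=2 C[2]=7 → dur=7, Σ=33 | A=compute:t2 B=load:t3 [compute-bound]
step 4: L[4]=8 C[3]=9 → dur=9, Σ=42 | A=load:t4 B=compute:t3 [compute-bound]
step 5: L[5]=4 C[4]=8 → dur=8, Σ=50 | A=compute:t4 B=load:t5 [compute-bound]
step 6: L[6]=7 C[5]=4 → dur=7, Σ=57 | A=load:t6 B=compute:t5 [load-bound]
step 7: L[7]=8 C[6]=2 → dur=8, Σ=65 | A=compute:t6 B=load:t7 [load-bound]
step 8: C[7]=8 → dur=8, Σ=73 | A=idle B=compute:t7 [compute-only]

step 2: A=load:t2 B=compute:t1 [compute-bound]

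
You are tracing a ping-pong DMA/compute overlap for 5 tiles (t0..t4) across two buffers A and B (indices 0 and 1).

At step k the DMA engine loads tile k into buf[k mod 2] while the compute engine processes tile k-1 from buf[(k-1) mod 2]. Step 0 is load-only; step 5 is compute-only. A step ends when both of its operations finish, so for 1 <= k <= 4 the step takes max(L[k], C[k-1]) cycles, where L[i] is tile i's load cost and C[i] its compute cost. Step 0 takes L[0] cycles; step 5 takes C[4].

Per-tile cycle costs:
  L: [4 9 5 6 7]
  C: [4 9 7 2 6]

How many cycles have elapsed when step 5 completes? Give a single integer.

step 0: L[0]=4 → dur=4, Σ=4 | A=load:t0 B=idle [load-only]
step 1: L[1]=9 C[0]=4 → dur=9, Σ=13 | A=compute:t0 B=load:t1 [load-bound]
step 2: L[2]=5 C[1]=9 → dur=9, Σ=22 | A=load:t2 B=compute:t1 [compute-bound]
step 3: L[3]=6 C[2]=7 → dur=7, Σ=29 | A=compute:t2 B=load:t3 [compute-bound]
step 4: L[4]=7 C[3]=2 → dur=7, Σ=36 | A=load:t4 B=compute:t3 [load-bound]
step 5: C[4]=6 → dur=6, Σ=42 | A=compute:t4 B=idle [compute-only]

end_cycle[5] = 42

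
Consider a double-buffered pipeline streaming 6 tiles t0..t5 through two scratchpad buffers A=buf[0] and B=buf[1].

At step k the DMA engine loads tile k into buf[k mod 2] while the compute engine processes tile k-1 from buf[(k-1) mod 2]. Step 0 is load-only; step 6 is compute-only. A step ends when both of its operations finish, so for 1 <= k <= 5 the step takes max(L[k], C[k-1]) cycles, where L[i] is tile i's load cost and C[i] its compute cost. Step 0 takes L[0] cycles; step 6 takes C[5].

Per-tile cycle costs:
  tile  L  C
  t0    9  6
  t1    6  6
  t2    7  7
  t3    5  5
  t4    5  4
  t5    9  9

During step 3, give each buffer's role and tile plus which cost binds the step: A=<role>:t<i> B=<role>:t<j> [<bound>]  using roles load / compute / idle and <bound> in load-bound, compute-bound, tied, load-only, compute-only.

  0. 9=9c; end=9; A:t0 B:-
  1. max(6,6)=6c; end=15; A:t0 B:t1
  2. max(7,6)=7c; end=22; A:t2 B:t1
  3. max(5,7)=7c; end=29; A:t2 B:t3
  4. max(5,5)=5c; end=34; A:t4 B:t3
  5. max(9,4)=9c; end=43; A:t4 B:t5
  6. 9=9c; end=52; A:t4 B:t5

step 3: A=compute:t2 B=load:t3 [compute-bound]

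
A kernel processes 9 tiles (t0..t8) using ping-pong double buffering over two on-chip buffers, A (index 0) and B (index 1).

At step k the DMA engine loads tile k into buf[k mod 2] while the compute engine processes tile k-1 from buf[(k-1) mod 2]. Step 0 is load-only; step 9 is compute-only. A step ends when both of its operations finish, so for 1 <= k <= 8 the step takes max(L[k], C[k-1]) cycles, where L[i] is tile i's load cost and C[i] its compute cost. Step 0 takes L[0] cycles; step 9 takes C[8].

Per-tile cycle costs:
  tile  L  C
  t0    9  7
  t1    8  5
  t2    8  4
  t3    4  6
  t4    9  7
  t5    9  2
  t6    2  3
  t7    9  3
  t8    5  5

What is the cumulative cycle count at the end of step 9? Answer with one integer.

step 0: L[0]=9 → dur=9, Σ=9 | A=load:t0 B=idle [load-only]
step 1: L[1]=8 C[0]=7 → dur=8, Σ=17 | A=compute:t0 B=load:t1 [load-bound]
step 2: L[2]=8 C[1]=5 → dur=8, Σ=25 | A=load:t2 B=compute:t1 [load-bound]
step 3: L[3]=4 C[2]=4 → dur=4, Σ=29 | A=compute:t2 B=load:t3 [tied]
step 4: L[4]=9 C[3]=6 → dur=9, Σ=38 | A=load:t4 B=compute:t3 [load-bound]
step 5: L[5]=9 C[4]=7 → dur=9, Σ=47 | A=compute:t4 B=load:t5 [load-bound]
step 6: L[6]=2 C[5]=2 → dur=2, Σ=49 | A=load:t6 B=compute:t5 [tied]
step 7: L[7]=9 C[6]=3 → dur=9, Σ=58 | A=compute:t6 B=load:t7 [load-bound]
step 8: L[8]=5 C[7]=3 → dur=5, Σ=63 | A=load:t8 B=compute:t7 [load-bound]
step 9: C[8]=5 → dur=5, Σ=68 | A=compute:t8 B=idle [compute-only]

end_cycle[9] = 68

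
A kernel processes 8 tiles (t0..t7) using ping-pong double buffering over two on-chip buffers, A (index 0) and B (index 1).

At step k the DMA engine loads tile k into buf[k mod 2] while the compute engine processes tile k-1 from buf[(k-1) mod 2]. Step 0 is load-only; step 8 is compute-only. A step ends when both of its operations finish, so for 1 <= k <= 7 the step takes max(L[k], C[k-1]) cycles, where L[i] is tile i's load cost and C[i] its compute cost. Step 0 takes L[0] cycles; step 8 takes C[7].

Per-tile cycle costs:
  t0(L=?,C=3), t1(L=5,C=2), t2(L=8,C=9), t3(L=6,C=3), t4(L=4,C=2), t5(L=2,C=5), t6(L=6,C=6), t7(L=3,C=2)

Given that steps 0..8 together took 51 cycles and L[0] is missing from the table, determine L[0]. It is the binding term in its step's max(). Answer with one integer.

step 0 → dur = L[0]=? = L[0]  (unknown; binding)
step 1 → dur = max(L[1]=5, C[0]=3) = 5
step 2 → dur = max(L[2]=8, C[1]=2) = 8
step 3 → dur = max(L[3]=6, C[2]=9) = 9
step 4 → dur = max(L[4]=4, C[3]=3) = 4
step 5 → dur = max(L[5]=2, C[4]=2) = 2
step 6 → dur = max(L[6]=6, C[5]=5) = 6
step 7 → dur = max(L[7]=3, C[6]=6) = 6
step 8 → dur = C[7]=2 = 2
sum of known step durations = 42
dur[0] = total - known = 51 - 42 = 9
L[0] is the binding max in step 0, so L[0] = dur[0] = 9

L[0] = 9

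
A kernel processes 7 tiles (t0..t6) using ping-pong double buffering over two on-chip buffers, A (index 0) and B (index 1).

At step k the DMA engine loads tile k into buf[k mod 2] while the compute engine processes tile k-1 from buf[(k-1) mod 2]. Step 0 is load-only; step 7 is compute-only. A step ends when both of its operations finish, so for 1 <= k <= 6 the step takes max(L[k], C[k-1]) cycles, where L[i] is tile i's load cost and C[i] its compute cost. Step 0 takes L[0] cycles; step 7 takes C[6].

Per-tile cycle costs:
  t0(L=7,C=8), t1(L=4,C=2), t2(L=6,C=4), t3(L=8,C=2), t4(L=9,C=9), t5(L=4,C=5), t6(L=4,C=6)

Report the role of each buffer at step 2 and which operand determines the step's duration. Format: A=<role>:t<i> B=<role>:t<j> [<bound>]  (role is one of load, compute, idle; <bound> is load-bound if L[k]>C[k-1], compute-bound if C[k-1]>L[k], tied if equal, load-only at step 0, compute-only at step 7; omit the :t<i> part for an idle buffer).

step 2: A=load:t2 B=compute:t1 [load-bound]

k=0 load=t0/7c comp=- wait=7 total=7
k=1 load=t1/4c comp=t0/8c wait=8 total=15
k=2 load=t2/6c comp=t1/2c wait=6 total=21
k=3 load=t3/8c comp=t2/4c wait=8 total=29
k=4 load=t4/9c comp=t3/2c wait=9 total=38
k=5 load=t5/4c comp=t4/9c wait=9 total=47
k=6 load=t6/4c comp=t5/5c wait=5 total=52
k=7 load=- comp=t6/6c wait=6 total=58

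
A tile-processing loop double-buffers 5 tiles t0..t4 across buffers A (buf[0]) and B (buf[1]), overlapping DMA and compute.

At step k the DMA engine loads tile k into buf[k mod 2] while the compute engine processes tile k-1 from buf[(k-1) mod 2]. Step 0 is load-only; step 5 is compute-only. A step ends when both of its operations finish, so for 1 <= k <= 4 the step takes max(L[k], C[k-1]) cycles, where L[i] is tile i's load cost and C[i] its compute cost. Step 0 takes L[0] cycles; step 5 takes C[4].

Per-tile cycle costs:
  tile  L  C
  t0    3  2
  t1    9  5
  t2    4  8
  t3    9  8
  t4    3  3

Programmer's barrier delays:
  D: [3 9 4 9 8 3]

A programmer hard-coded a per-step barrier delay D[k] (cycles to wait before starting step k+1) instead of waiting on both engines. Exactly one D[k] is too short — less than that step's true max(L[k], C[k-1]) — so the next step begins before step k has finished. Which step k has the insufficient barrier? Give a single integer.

hazard at step 2

[0] required=L[0]=3=3 vs D=3 ok
[1] required=max(L[1]=9,C[0]=2)=9 vs D=9 ok
[2] required=max(L[2]=4,C[1]=5)=5 vs D=4 SHORT
[3] required=max(L[3]=9,C[2]=8)=9 vs D=9 ok
[4] required=max(L[4]=3,C[3]=8)=8 vs D=8 ok
[5] required=C[4]=3=3 vs D=3 ok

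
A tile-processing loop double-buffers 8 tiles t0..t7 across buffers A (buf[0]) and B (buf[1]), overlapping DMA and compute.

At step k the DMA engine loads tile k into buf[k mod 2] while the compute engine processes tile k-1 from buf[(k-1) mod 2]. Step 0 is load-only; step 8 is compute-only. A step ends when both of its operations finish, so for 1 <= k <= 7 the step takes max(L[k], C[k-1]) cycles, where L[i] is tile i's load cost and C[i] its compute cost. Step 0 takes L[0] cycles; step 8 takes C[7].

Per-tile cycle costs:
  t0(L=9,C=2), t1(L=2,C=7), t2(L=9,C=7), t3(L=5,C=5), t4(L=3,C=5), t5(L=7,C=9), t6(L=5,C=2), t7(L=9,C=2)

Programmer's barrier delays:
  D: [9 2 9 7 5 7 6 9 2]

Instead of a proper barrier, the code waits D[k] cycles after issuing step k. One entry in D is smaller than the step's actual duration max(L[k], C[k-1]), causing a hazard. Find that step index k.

step 0: need L[0]=9 = 9; D[0]=9 ok
step 1: need max(L[1]=2,C[0]=2) = 2; D[1]=2 ok
step 2: need max(L[2]=9,C[1]=7) = 9; D[2]=9 ok
step 3: need max(L[3]=5,C[2]=7) = 7; D[3]=7 ok
step 4: need max(L[4]=3,C[3]=5) = 5; D[4]=5 ok
step 5: need max(L[5]=7,C[4]=5) = 7; D[5]=7 ok
step 6: need max(L[6]=5,C[5]=9) = 9; D[6]=6 SHORT
step 7: need max(L[7]=9,C[6]=2) = 9; D[7]=9 ok
step 8: need C[7]=2 = 2; D[8]=2 ok

hazard at step 6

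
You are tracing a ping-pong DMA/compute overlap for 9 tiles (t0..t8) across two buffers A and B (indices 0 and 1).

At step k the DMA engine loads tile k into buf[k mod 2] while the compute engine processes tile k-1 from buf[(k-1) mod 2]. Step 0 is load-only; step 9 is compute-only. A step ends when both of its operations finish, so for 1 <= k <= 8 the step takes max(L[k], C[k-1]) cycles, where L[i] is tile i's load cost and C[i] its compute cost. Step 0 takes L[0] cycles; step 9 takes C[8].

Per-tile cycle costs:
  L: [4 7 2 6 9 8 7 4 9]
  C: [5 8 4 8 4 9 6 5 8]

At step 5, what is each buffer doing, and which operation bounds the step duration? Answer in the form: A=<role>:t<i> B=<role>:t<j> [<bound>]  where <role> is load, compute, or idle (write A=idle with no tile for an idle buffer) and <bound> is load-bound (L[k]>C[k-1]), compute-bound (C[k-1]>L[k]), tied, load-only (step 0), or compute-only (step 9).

k=0 load=t0/4c comp=- wait=4 total=4
k=1 load=t1/7c comp=t0/5c wait=7 total=11
k=2 load=t2/2c comp=t1/8c wait=8 total=19
k=3 load=t3/6c comp=t2/4c wait=6 total=25
k=4 load=t4/9c comp=t3/8c wait=9 total=34
k=5 load=t5/8c comp=t4/4c wait=8 total=42
k=6 load=t6/7c comp=t5/9c wait=9 total=51
k=7 load=t7/4c comp=t6/6c wait=6 total=57
k=8 load=t8/9c comp=t7/5c wait=9 total=66
k=9 load=- comp=t8/8c wait=8 total=74

step 5: A=compute:t4 B=load:t5 [load-bound]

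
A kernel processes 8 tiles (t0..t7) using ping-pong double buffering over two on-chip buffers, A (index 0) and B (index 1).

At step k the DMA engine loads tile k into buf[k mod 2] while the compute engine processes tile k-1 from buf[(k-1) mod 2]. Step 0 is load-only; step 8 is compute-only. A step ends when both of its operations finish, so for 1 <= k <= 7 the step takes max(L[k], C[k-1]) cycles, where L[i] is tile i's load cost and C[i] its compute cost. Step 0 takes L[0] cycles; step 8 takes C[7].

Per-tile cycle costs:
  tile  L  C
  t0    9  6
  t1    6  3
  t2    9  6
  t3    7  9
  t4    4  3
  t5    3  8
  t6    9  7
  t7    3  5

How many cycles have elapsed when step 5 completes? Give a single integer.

  0. 9=9c; end=9; A:t0 B:-
  1. max(6,6)=6c; end=15; A:t0 B:t1
  2. max(9,3)=9c; end=24; A:t2 B:t1
  3. max(7,6)=7c; end=31; A:t2 B:t3
  4. max(4,9)=9c; end=40; A:t4 B:t3
  5. max(3,3)=3c; end=43; A:t4 B:t5
  6. max(9,8)=9c; end=52; A:t6 B:t5
  7. max(3,7)=7c; end=59; A:t6 B:t7
  8. 5=5c; end=64; A:t6 B:t7

end_cycle[5] = 43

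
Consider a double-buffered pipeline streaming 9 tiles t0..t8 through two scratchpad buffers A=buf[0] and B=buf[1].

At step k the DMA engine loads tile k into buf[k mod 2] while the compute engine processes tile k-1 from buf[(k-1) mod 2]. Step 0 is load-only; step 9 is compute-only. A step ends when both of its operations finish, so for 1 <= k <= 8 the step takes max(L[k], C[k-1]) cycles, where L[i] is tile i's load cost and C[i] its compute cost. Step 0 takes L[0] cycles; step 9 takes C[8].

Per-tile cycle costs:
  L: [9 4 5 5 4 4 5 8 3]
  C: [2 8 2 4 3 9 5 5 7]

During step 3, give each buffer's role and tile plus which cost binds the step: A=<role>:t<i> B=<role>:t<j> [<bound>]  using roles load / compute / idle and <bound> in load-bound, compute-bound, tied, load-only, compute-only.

[0] DMA t0→A (9c) ∥ CU idle ⇒ 9c, clock 9
[1] DMA t1→B (4c) ∥ CU A:t0 (2c) ⇒ 4c, clock 13
[2] DMA t2→A (5c) ∥ CU B:t1 (8c) ⇒ 8c, clock 21
[3] DMA t3→B (5c) ∥ CU A:t2 (2c) ⇒ 5c, clock 26
[4] DMA t4→A (4c) ∥ CU B:t3 (4c) ⇒ 4c, clock 30
[5] DMA t5→B (4c) ∥ CU A:t4 (3c) ⇒ 4c, clock 34
[6] DMA t6→A (5c) ∥ CU B:t5 (9c) ⇒ 9c, clock 43
[7] DMA t7→B (8c) ∥ CU A:t6 (5c) ⇒ 8c, clock 51
[8] DMA t8→A (3c) ∥ CU B:t7 (5c) ⇒ 5c, clock 56
[9] DMA idle ∥ CU A:t8 (7c) ⇒ 7c, clock 63

step 3: A=compute:t2 B=load:t3 [load-bound]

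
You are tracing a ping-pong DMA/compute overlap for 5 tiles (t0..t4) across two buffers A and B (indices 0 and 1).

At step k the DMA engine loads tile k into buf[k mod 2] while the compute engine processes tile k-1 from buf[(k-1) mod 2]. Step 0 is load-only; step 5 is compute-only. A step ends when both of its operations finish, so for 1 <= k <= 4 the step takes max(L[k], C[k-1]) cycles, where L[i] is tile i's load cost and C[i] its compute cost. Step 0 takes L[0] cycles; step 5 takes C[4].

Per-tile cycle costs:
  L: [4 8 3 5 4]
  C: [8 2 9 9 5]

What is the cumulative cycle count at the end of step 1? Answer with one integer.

step 0: L[0]=4 → dur=4, Σ=4 | A=load:t0 B=idle [load-only]
step 1: L[1]=8 C[0]=8 → dur=8, Σ=12 | A=compute:t0 B=load:t1 [tied]
step 2: L[2]=3 C[1]=2 → dur=3, Σ=15 | A=load:t2 B=compute:t1 [load-bound]
step 3: L[3]=5 C[2]=9 → dur=9, Σ=24 | A=compute:t2 B=load:t3 [compute-bound]
step 4: L[4]=4 C[3]=9 → dur=9, Σ=33 | A=load:t4 B=compute:t3 [compute-bound]
step 5: C[4]=5 → dur=5, Σ=38 | A=compute:t4 B=idle [compute-only]

end_cycle[1] = 12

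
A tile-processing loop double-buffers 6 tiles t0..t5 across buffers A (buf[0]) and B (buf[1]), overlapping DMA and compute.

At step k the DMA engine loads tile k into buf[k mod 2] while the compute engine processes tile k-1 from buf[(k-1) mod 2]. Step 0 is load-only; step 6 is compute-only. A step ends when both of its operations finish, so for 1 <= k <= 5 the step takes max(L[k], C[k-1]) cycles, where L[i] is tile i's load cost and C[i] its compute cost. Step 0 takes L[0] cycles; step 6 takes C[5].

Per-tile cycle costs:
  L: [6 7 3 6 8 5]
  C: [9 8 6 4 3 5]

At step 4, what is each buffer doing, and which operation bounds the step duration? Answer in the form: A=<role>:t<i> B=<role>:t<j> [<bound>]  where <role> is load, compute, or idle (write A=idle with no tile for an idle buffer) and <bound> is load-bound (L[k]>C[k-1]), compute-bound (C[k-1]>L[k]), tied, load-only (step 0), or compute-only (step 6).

[0] DMA t0→A (6c) ∥ CU idle ⇒ 6c, clock 6
[1] DMA t1→B (7c) ∥ CU A:t0 (9c) ⇒ 9c, clock 15
[2] DMA t2→A (3c) ∥ CU B:t1 (8c) ⇒ 8c, clock 23
[3] DMA t3→B (6c) ∥ CU A:t2 (6c) ⇒ 6c, clock 29
[4] DMA t4→A (8c) ∥ CU B:t3 (4c) ⇒ 8c, clock 37
[5] DMA t5→B (5c) ∥ CU A:t4 (3c) ⇒ 5c, clock 42
[6] DMA idle ∥ CU B:t5 (5c) ⇒ 5c, clock 47

step 4: A=load:t4 B=compute:t3 [load-bound]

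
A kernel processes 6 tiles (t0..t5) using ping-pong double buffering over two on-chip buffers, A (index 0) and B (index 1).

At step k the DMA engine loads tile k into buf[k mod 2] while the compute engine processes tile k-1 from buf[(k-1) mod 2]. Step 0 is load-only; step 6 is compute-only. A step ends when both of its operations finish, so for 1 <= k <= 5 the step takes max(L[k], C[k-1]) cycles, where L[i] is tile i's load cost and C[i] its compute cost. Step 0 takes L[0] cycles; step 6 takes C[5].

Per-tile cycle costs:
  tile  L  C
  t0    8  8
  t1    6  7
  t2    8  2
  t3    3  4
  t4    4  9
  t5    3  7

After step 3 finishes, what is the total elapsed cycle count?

end_cycle[3] = 27

[0] DMA t0→A (8c) ∥ CU idle ⇒ 8c, clock 8
[1] DMA t1→B (6c) ∥ CU A:t0 (8c) ⇒ 8c, clock 16
[2] DMA t2→A (8c) ∥ CU B:t1 (7c) ⇒ 8c, clock 24
[3] DMA t3→B (3c) ∥ CU A:t2 (2c) ⇒ 3c, clock 27
[4] DMA t4→A (4c) ∥ CU B:t3 (4c) ⇒ 4c, clock 31
[5] DMA t5→B (3c) ∥ CU A:t4 (9c) ⇒ 9c, clock 40
[6] DMA idle ∥ CU B:t5 (7c) ⇒ 7c, clock 47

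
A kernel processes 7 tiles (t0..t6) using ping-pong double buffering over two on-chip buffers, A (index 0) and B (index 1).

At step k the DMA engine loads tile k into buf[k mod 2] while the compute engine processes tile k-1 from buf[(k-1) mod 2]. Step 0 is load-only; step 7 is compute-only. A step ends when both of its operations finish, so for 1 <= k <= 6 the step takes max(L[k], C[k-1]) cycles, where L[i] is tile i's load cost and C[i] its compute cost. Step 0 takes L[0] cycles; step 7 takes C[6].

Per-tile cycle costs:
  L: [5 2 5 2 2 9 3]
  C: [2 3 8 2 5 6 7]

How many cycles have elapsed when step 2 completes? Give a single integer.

end_cycle[2] = 12

k=0 load=t0/5c comp=- wait=5 total=5
k=1 load=t1/2c comp=t0/2c wait=2 total=7
k=2 load=t2/5c comp=t1/3c wait=5 total=12
k=3 load=t3/2c comp=t2/8c wait=8 total=20
k=4 load=t4/2c comp=t3/2c wait=2 total=22
k=5 load=t5/9c comp=t4/5c wait=9 total=31
k=6 load=t6/3c comp=t5/6c wait=6 total=37
k=7 load=- comp=t6/7c wait=7 total=44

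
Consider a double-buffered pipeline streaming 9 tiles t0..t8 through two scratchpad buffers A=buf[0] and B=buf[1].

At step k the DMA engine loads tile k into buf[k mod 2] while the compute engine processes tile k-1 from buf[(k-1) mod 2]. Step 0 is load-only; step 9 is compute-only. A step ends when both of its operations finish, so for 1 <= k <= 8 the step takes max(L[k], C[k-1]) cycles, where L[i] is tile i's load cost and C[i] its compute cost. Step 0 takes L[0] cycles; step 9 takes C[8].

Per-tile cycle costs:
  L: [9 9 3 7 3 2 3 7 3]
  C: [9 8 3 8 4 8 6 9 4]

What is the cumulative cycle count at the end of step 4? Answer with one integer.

[0] DMA t0→A (9c) ∥ CU idle ⇒ 9c, clock 9
[1] DMA t1→B (9c) ∥ CU A:t0 (9c) ⇒ 9c, clock 18
[2] DMA t2→A (3c) ∥ CU B:t1 (8c) ⇒ 8c, clock 26
[3] DMA t3→B (7c) ∥ CU A:t2 (3c) ⇒ 7c, clock 33
[4] DMA t4→A (3c) ∥ CU B:t3 (8c) ⇒ 8c, clock 41
[5] DMA t5→B (2c) ∥ CU A:t4 (4c) ⇒ 4c, clock 45
[6] DMA t6→A (3c) ∥ CU B:t5 (8c) ⇒ 8c, clock 53
[7] DMA t7→B (7c) ∥ CU A:t6 (6c) ⇒ 7c, clock 60
[8] DMA t8→A (3c) ∥ CU B:t7 (9c) ⇒ 9c, clock 69
[9] DMA idle ∥ CU A:t8 (4c) ⇒ 4c, clock 73

end_cycle[4] = 41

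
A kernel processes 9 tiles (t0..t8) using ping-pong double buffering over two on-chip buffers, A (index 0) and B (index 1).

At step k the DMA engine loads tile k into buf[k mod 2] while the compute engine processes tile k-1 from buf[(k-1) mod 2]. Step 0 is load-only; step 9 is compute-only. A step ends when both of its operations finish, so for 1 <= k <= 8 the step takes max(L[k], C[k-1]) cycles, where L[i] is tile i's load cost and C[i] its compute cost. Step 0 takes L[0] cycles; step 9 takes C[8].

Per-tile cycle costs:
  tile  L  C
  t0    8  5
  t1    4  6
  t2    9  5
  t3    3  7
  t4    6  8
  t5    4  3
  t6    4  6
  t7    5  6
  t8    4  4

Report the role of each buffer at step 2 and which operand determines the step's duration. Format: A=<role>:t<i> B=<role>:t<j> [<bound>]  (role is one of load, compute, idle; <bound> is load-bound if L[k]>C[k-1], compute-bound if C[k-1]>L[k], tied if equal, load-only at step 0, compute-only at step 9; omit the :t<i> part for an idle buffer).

step 2: A=load:t2 B=compute:t1 [load-bound]

step 0: L[0]=8 → dur=8, Σ=8 | A=load:t0 B=idle [load-only]
step 1: L[1]=4 C[0]=5 → dur=5, Σ=13 | A=compute:t0 B=load:t1 [compute-bound]
step 2: L[2]=9 C[1]=6 → dur=9, Σ=22 | A=load:t2 B=compute:t1 [load-bound]
step 3: L[3]=3 C[2]=5 → dur=5, Σ=27 | A=compute:t2 B=load:t3 [compute-bound]
step 4: L[4]=6 C[3]=7 → dur=7, Σ=34 | A=load:t4 B=compute:t3 [compute-bound]
step 5: L[5]=4 C[4]=8 → dur=8, Σ=42 | A=compute:t4 B=load:t5 [compute-bound]
step 6: L[6]=4 C[5]=3 → dur=4, Σ=46 | A=load:t6 B=compute:t5 [load-bound]
step 7: L[7]=5 C[6]=6 → dur=6, Σ=52 | A=compute:t6 B=load:t7 [compute-bound]
step 8: L[8]=4 C[7]=6 → dur=6, Σ=58 | A=load:t8 B=compute:t7 [compute-bound]
step 9: C[8]=4 → dur=4, Σ=62 | A=compute:t8 B=idle [compute-only]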